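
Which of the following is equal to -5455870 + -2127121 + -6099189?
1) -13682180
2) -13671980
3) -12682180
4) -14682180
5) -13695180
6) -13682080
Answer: 1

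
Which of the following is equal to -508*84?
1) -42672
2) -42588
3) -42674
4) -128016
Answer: 1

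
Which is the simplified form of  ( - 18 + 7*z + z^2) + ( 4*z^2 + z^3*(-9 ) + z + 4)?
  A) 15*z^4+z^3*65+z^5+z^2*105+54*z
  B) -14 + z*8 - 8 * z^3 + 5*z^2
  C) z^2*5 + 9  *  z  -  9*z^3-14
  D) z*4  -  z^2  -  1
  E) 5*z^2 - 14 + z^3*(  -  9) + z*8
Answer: E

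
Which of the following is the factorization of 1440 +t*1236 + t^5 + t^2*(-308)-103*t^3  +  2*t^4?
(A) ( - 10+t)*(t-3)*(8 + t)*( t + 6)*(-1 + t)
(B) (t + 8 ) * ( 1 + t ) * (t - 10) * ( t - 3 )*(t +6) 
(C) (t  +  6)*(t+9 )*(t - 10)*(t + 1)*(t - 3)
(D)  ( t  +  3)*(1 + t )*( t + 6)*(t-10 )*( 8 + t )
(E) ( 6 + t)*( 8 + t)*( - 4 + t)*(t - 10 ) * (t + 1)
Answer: B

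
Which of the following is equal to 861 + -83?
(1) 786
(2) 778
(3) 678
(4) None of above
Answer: 2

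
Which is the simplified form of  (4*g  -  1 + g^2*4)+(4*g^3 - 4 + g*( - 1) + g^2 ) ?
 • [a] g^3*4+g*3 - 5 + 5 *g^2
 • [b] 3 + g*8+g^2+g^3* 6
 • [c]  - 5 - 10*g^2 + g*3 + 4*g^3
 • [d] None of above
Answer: a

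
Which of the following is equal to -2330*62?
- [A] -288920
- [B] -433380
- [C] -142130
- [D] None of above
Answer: D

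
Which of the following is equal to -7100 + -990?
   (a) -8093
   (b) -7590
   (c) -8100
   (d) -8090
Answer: d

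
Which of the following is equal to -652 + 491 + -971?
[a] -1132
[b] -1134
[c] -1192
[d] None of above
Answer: a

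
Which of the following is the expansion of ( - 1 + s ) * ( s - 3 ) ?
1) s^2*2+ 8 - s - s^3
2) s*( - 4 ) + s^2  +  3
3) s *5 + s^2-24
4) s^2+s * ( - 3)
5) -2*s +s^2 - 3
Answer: 2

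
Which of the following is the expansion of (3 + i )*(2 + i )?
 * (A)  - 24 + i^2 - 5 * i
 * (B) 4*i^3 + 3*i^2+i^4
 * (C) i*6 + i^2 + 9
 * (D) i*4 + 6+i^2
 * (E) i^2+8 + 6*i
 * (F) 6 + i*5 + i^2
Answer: F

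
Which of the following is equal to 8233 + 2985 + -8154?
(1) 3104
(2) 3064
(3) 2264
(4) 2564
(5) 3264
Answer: 2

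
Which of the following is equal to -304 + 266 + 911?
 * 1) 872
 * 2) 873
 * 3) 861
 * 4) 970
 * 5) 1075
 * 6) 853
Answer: 2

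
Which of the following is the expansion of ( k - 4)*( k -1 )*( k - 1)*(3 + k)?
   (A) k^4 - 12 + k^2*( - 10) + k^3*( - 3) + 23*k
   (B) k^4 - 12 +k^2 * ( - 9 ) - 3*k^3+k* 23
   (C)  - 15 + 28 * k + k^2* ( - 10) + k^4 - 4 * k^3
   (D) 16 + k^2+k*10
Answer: B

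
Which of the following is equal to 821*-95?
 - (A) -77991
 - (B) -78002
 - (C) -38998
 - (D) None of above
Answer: D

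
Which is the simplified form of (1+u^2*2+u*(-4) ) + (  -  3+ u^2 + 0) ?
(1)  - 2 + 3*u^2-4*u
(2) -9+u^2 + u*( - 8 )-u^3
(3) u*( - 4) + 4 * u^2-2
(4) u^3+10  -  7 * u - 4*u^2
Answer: 1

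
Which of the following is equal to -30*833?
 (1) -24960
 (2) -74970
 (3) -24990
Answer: 3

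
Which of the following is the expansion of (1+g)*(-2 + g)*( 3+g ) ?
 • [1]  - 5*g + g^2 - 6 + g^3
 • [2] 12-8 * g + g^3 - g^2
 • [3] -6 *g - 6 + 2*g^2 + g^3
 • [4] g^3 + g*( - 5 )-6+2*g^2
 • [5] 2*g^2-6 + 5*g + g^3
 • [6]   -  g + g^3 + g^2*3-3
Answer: 4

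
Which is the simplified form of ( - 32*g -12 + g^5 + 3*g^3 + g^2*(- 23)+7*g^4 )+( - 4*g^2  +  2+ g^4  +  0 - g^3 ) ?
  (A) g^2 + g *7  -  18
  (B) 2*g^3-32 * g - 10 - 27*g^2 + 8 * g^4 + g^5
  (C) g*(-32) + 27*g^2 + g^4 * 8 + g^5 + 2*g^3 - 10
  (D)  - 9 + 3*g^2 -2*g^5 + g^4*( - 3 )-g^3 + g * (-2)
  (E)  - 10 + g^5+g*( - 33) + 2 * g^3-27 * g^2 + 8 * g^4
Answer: B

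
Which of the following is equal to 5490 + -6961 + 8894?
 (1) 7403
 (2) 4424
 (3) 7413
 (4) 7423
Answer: 4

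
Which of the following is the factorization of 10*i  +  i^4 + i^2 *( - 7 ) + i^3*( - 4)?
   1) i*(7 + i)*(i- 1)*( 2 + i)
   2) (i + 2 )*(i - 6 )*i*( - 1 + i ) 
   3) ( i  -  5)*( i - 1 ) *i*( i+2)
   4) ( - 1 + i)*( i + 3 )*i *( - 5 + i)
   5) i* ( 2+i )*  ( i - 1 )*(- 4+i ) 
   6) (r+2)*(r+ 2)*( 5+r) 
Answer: 3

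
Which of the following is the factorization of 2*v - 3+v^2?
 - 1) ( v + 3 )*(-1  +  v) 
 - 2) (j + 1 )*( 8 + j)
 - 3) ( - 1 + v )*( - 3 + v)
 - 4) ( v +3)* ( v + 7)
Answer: 1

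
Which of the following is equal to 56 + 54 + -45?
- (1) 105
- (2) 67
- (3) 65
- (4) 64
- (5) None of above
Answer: 3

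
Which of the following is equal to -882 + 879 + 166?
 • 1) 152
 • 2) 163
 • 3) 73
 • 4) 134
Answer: 2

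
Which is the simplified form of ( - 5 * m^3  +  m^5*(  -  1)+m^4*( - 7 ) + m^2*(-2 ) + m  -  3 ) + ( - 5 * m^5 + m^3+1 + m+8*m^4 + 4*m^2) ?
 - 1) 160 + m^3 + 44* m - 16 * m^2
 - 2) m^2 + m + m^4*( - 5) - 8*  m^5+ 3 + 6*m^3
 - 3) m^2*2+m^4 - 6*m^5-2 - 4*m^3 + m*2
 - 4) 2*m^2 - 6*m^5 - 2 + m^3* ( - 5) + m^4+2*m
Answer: 3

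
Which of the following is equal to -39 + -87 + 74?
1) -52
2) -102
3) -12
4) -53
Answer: 1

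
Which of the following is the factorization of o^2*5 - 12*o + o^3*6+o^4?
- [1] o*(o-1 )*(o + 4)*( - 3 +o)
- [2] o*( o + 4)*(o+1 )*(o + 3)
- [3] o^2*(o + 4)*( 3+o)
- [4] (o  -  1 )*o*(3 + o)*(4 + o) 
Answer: 4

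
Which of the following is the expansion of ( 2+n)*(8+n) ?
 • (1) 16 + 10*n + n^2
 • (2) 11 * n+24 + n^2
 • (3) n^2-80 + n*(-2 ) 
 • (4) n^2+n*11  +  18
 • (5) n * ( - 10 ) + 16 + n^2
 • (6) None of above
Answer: 1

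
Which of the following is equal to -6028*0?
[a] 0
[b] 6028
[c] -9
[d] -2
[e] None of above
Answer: a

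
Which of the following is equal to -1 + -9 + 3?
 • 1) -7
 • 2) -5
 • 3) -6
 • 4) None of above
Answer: 1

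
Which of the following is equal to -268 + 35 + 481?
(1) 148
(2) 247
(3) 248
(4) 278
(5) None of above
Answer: 3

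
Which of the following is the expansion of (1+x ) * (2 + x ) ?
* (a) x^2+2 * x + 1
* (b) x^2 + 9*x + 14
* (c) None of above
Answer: c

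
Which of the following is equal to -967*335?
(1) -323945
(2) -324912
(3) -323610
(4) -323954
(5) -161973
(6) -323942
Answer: 1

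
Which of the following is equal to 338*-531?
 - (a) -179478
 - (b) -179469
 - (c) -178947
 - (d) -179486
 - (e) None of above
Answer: a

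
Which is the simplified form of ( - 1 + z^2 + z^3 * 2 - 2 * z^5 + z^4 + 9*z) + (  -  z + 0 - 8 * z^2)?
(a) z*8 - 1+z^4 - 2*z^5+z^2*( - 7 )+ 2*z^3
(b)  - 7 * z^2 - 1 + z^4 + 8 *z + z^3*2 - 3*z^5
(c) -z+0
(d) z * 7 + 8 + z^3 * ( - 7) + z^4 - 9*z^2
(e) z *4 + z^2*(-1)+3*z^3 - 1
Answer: a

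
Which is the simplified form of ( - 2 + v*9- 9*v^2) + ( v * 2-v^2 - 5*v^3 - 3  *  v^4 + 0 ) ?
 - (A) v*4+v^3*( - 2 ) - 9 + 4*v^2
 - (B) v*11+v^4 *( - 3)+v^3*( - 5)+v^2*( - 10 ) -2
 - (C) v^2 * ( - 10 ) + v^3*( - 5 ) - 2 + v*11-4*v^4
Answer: B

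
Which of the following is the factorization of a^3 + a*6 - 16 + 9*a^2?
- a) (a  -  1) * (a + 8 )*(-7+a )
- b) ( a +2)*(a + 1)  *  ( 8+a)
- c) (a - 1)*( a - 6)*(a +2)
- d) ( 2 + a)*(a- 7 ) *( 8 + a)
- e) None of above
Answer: e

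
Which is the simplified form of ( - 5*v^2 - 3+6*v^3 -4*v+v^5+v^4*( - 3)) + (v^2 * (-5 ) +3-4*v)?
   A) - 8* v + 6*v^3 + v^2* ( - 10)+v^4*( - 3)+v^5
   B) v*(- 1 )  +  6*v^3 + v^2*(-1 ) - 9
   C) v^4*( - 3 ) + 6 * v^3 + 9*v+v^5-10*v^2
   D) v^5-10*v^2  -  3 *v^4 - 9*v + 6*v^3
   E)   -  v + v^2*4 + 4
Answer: A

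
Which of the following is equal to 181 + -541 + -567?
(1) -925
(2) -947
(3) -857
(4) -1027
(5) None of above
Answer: 5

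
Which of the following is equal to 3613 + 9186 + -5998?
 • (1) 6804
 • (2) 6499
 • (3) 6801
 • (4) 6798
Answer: 3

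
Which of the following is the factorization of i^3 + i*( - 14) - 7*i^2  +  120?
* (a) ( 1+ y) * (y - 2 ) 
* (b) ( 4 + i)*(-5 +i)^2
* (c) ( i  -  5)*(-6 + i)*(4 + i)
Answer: c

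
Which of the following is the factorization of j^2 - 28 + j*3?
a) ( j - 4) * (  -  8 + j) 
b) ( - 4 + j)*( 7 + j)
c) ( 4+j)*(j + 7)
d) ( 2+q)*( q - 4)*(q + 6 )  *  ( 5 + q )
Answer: b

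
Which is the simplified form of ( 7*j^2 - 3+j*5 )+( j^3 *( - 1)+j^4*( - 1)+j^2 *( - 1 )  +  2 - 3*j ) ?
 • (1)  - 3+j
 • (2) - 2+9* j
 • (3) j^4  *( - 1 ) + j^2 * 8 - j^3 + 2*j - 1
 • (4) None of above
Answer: 4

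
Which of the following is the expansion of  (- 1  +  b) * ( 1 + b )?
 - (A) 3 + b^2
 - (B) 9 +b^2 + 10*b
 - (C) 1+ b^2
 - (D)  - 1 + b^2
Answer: D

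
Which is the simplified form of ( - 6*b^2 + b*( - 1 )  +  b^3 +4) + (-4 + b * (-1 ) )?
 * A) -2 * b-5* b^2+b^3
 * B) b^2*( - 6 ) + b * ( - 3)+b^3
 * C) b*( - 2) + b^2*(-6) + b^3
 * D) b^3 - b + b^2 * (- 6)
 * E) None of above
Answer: C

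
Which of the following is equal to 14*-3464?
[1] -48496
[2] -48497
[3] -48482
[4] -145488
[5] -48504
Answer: 1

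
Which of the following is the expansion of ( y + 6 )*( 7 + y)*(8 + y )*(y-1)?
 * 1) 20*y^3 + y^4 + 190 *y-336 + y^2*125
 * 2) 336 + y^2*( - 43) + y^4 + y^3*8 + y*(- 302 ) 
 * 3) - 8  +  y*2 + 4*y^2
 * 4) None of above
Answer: 1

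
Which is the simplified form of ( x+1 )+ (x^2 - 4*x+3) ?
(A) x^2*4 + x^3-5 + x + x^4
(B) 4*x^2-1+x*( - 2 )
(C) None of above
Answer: C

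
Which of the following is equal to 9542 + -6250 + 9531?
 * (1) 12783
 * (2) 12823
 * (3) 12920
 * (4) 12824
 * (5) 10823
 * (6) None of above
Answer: 2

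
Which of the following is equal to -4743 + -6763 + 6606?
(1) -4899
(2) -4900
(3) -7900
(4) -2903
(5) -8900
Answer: 2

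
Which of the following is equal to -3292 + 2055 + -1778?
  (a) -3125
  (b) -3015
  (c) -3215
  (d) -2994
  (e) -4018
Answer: b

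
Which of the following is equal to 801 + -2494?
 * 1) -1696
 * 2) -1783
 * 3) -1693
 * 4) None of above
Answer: 3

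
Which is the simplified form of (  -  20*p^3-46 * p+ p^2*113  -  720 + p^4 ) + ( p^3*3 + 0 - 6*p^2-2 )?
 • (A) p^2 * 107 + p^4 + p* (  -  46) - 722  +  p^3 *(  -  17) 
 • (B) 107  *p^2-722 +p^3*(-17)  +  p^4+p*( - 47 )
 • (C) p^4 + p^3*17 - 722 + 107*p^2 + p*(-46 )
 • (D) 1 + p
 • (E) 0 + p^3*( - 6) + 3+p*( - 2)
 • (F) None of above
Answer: A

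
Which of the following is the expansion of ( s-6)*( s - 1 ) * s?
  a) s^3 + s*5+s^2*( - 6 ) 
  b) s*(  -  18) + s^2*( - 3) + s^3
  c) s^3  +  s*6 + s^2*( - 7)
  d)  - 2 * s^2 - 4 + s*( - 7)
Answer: c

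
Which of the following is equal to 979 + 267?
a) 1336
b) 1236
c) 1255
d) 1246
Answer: d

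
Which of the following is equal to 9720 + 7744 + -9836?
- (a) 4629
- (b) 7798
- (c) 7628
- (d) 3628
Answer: c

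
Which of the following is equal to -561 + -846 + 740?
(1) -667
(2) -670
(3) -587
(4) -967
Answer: 1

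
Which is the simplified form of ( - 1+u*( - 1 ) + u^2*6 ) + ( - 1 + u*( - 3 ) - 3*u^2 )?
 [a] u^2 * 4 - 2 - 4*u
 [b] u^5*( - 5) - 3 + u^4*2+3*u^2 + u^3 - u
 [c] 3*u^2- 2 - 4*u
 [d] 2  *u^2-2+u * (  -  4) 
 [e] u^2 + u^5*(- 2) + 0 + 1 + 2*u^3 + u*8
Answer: c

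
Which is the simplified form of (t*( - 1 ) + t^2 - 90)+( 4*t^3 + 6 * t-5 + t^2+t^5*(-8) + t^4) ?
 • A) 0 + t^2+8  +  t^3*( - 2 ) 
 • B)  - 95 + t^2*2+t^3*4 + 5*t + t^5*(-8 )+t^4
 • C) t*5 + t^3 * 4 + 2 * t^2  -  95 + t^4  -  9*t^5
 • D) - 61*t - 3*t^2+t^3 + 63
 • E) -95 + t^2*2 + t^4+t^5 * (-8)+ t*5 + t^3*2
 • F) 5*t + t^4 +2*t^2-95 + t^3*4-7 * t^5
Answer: B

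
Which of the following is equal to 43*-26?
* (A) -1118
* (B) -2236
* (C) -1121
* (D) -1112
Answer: A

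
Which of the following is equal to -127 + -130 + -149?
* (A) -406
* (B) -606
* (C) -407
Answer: A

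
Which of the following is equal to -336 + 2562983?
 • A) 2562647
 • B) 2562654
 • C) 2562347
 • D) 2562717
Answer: A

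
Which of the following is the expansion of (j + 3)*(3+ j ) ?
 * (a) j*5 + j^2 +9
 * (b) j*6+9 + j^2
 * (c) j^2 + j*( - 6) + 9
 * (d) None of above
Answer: b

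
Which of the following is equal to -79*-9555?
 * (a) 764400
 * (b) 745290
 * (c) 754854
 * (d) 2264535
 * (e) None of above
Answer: e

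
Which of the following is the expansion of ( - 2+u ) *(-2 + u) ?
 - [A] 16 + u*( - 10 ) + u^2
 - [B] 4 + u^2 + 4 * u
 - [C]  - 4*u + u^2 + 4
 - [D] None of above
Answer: C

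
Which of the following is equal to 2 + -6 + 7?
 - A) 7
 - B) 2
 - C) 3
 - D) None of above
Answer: C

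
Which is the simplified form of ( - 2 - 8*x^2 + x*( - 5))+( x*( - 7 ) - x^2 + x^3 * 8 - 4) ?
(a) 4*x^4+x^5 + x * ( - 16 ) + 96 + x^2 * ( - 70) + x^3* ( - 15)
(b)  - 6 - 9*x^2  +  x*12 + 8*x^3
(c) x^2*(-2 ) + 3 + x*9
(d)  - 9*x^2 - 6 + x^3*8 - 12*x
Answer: d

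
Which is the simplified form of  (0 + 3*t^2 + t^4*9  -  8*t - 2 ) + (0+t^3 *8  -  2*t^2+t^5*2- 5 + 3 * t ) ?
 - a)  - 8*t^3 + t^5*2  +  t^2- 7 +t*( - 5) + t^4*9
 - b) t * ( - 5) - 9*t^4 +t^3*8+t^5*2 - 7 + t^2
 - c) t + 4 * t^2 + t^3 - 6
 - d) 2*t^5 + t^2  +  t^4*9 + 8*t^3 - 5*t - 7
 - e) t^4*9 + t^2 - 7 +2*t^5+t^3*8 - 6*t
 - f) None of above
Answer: d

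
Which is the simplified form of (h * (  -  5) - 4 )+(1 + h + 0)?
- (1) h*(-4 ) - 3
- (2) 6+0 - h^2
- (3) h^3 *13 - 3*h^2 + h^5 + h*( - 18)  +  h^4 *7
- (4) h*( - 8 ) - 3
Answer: 1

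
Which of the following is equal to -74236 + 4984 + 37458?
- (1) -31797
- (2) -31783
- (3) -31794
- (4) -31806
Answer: 3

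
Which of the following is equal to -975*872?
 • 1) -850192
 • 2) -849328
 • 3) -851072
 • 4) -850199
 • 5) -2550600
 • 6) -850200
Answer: 6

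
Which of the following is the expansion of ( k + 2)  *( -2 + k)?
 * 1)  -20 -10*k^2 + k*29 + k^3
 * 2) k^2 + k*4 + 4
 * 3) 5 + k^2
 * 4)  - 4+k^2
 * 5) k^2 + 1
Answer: 4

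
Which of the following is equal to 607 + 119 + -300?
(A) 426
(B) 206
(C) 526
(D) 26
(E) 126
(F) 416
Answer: A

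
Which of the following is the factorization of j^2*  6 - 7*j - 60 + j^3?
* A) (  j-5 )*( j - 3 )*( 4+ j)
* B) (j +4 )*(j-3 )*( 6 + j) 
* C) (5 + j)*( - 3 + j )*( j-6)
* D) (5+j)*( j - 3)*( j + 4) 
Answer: D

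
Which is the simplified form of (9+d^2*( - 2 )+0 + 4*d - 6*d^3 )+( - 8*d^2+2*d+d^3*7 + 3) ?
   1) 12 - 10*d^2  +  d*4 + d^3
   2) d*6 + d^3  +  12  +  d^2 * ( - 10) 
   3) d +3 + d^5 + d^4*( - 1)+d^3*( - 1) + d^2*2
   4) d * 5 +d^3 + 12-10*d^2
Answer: 2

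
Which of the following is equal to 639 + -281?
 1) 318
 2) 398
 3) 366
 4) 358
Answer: 4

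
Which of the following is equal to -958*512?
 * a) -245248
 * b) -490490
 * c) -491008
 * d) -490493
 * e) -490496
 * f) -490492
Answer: e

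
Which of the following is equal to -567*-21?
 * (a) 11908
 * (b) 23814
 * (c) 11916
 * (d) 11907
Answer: d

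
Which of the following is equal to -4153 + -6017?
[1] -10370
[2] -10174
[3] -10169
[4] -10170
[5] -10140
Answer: 4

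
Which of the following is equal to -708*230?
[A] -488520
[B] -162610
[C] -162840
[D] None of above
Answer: C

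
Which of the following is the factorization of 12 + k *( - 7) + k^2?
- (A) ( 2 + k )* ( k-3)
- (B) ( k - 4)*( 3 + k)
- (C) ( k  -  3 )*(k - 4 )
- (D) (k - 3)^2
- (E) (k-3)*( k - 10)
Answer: C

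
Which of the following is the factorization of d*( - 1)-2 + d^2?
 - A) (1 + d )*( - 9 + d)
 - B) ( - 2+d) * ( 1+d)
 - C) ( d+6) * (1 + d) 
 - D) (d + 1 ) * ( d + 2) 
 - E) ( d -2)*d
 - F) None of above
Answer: B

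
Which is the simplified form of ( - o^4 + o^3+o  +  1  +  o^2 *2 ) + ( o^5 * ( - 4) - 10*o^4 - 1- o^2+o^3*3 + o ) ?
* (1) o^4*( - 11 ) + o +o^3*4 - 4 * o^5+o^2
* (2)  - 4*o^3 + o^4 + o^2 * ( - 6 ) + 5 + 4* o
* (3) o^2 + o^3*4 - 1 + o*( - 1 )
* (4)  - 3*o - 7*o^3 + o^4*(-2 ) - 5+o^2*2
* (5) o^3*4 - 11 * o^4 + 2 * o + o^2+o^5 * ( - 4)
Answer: 5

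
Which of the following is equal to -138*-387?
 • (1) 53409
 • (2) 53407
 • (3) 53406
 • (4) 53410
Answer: 3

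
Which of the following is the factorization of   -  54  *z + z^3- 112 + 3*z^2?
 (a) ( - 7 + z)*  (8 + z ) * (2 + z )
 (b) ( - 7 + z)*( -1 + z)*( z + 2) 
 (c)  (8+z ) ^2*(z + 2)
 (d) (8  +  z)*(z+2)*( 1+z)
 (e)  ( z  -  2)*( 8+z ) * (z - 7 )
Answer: a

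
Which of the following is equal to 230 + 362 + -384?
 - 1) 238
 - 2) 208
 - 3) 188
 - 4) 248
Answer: 2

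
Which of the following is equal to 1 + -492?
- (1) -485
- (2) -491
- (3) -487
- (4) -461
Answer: 2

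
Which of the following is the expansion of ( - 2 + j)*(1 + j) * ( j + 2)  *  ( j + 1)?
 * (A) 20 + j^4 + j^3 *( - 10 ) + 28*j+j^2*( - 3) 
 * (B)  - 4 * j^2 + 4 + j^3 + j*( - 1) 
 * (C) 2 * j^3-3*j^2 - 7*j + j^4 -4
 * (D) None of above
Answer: D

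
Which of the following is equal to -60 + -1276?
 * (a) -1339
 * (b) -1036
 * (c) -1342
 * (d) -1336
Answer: d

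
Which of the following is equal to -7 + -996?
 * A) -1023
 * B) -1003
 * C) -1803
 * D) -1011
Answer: B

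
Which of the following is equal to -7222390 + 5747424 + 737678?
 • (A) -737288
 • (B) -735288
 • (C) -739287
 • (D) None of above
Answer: A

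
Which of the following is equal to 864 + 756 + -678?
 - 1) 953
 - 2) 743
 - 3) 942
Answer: 3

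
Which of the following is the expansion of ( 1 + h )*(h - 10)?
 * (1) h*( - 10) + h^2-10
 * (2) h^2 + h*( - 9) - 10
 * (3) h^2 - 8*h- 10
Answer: 2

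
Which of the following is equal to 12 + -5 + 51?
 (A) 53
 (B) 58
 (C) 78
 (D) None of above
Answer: B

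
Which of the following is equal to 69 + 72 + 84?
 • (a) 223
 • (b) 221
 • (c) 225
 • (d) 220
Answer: c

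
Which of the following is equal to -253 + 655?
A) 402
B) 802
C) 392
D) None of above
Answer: A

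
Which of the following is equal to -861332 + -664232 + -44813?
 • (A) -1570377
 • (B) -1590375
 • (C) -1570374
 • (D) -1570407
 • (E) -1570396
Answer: A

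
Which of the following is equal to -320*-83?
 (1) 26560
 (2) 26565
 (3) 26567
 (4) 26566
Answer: 1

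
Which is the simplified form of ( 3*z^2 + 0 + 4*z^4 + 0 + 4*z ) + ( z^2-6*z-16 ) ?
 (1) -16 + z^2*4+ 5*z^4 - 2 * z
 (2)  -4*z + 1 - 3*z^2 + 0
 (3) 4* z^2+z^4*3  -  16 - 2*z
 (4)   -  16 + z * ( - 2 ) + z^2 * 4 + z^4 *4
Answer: 4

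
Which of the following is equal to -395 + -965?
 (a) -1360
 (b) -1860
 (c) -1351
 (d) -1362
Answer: a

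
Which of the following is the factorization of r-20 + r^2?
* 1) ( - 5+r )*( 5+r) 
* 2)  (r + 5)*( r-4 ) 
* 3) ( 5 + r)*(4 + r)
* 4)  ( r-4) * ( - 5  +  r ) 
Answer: 2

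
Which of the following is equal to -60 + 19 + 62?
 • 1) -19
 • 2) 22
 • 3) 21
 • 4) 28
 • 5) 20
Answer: 3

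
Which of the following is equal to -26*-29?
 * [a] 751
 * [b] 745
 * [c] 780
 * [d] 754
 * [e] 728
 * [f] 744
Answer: d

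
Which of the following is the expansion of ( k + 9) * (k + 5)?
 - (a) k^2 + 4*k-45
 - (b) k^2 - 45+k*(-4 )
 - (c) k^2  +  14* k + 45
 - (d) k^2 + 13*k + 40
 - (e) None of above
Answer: c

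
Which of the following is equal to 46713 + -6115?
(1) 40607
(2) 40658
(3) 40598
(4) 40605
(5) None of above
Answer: 3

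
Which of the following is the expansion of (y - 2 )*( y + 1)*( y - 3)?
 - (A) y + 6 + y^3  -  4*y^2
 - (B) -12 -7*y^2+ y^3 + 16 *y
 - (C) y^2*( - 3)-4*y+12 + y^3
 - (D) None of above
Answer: A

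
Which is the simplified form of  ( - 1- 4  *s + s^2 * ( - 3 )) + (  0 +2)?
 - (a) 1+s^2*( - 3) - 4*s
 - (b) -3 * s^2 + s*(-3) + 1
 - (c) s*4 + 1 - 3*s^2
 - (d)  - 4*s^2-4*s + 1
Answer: a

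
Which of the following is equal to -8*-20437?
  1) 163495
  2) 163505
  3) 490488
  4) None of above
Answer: 4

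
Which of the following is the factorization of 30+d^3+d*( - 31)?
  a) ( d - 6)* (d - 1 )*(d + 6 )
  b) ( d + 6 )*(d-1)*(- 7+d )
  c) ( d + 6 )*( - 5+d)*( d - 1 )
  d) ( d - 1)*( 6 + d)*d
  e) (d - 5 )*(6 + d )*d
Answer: c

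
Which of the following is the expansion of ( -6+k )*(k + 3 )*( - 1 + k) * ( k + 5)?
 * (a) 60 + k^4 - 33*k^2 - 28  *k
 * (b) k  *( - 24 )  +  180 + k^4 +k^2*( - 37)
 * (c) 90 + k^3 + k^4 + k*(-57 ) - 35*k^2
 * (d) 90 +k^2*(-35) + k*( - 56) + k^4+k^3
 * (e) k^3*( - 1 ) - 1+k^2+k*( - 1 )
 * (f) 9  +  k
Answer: c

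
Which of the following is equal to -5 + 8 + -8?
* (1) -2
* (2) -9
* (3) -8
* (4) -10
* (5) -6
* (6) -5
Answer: 6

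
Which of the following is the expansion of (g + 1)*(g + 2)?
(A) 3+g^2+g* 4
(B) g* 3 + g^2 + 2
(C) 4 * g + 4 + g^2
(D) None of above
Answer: B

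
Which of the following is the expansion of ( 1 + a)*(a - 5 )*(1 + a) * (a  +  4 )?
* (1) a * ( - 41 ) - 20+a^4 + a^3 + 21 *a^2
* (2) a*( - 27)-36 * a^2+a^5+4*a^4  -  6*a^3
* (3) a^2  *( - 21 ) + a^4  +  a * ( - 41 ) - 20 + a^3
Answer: 3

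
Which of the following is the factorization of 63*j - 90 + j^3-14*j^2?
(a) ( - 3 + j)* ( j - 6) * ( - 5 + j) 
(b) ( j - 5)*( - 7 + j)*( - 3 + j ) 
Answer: a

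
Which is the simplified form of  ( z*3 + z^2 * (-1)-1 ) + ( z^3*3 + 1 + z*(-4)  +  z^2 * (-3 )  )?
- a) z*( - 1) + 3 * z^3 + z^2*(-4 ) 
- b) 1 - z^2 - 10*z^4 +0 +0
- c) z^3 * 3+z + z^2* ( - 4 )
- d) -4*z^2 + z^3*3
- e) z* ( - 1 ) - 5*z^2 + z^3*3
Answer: a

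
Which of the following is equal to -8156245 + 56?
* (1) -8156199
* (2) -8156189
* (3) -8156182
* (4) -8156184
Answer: 2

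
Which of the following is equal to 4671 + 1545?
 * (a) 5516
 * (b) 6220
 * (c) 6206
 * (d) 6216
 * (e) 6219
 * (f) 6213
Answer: d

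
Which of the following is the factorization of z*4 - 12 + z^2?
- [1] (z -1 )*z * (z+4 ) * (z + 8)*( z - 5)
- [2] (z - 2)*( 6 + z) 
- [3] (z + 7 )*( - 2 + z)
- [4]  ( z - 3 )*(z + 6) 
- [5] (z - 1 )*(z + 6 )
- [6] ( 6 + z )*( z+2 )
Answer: 2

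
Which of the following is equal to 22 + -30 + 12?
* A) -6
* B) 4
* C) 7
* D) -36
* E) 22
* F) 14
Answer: B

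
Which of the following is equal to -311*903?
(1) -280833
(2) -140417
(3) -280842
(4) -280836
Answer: 1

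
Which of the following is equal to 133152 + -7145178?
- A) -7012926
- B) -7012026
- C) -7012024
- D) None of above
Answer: B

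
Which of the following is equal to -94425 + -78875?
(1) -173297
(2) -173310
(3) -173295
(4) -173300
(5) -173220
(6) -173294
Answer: 4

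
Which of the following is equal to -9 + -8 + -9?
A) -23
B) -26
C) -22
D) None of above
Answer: B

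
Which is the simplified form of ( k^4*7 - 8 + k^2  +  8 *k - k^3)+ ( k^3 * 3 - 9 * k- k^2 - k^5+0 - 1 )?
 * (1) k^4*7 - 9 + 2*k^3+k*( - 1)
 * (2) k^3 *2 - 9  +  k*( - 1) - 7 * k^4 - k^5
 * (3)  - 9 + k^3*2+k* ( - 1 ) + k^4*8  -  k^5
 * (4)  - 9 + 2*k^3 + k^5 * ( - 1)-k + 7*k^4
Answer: 4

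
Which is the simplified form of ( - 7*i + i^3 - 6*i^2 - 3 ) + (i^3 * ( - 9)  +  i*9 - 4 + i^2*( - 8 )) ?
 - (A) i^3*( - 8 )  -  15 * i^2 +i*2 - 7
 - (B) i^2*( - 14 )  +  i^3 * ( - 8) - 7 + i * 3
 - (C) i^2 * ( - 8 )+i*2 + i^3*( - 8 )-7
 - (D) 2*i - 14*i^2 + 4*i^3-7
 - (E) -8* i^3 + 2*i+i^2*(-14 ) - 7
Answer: E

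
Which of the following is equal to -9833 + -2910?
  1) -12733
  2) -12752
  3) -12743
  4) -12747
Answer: 3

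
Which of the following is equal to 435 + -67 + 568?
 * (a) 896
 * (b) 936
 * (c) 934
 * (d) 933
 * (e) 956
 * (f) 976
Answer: b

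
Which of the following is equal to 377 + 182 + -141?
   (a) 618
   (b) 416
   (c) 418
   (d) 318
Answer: c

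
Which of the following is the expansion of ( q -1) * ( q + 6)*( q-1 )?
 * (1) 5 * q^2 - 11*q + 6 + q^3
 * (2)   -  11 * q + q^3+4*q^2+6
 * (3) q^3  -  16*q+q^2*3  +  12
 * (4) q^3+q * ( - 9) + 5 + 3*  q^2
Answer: 2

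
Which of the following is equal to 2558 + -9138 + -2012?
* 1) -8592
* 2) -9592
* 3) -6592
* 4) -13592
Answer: 1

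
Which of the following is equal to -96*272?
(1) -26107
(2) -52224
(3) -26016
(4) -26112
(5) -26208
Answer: 4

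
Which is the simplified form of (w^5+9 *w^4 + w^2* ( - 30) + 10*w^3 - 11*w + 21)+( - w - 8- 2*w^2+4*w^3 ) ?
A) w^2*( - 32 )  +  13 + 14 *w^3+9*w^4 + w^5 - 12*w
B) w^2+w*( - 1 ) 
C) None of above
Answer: A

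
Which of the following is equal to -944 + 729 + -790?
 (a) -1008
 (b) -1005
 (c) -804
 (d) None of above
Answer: b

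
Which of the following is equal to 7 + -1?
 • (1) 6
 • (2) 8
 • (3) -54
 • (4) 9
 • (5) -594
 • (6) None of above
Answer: 1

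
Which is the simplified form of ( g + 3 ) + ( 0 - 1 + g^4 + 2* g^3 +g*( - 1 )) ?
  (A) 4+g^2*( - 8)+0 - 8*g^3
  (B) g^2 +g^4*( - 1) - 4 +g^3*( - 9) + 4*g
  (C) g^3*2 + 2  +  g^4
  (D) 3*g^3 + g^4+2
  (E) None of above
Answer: C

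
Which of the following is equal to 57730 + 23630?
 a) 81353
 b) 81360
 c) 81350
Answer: b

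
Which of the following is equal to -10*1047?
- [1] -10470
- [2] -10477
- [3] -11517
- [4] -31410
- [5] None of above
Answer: 1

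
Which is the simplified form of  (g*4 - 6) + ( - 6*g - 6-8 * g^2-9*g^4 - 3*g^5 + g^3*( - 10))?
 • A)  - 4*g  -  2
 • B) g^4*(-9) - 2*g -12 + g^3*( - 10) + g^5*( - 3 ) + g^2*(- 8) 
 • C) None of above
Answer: B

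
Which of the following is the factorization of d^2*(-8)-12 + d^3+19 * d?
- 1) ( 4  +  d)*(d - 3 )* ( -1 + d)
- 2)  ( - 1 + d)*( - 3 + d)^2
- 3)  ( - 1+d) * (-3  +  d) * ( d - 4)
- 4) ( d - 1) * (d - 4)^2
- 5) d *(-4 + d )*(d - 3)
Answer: 3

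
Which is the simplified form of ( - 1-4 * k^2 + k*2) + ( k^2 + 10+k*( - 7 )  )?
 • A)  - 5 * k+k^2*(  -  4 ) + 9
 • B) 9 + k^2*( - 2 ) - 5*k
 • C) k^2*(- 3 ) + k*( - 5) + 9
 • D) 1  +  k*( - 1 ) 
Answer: C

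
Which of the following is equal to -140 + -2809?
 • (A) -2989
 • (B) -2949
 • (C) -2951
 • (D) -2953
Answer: B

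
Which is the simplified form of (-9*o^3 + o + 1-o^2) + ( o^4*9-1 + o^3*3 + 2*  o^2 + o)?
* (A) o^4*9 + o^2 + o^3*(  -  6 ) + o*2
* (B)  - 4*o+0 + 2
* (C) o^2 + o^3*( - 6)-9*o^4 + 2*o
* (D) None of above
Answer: A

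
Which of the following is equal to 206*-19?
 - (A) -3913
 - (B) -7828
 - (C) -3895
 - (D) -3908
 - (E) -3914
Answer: E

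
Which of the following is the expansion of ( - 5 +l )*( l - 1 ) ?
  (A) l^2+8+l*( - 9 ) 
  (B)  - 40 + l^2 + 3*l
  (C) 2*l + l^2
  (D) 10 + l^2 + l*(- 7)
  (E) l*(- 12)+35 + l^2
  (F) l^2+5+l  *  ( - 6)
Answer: F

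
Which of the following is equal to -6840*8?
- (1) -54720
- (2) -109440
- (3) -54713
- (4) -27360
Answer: 1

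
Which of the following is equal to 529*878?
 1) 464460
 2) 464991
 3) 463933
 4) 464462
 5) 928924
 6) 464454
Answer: 4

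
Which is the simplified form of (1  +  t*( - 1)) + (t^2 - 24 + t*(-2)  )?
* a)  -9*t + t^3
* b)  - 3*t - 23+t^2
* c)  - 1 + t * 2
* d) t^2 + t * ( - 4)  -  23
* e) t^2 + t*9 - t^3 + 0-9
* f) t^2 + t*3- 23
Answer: b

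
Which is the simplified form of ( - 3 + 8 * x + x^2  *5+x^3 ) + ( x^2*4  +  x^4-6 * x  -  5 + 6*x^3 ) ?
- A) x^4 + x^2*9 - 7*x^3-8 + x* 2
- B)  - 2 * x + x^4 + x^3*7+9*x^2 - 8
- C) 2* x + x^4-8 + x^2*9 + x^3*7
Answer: C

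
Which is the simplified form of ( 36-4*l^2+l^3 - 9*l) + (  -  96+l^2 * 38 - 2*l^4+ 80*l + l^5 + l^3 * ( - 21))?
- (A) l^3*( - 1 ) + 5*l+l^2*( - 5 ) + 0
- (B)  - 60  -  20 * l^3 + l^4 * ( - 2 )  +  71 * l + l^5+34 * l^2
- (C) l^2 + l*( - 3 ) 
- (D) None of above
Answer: B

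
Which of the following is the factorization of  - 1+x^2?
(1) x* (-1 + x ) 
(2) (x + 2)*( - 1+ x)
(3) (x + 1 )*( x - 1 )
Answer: 3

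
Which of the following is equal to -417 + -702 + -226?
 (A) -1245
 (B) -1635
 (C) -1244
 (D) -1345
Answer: D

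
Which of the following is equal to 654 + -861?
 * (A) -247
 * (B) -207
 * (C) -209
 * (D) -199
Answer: B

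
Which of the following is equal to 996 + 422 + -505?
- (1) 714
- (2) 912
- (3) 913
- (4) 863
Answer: 3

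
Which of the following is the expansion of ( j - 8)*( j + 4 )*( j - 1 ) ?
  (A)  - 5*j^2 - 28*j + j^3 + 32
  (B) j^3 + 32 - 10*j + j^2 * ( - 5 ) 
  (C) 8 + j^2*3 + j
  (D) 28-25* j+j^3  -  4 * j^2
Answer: A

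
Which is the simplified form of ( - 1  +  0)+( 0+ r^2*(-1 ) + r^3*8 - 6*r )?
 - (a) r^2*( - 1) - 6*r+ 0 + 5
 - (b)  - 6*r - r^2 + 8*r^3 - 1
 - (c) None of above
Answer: b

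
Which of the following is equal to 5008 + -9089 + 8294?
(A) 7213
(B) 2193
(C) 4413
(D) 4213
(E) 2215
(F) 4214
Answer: D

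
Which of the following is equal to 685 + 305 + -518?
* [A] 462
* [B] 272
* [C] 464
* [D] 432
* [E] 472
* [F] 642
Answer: E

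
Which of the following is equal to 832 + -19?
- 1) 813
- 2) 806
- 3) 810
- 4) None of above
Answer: 1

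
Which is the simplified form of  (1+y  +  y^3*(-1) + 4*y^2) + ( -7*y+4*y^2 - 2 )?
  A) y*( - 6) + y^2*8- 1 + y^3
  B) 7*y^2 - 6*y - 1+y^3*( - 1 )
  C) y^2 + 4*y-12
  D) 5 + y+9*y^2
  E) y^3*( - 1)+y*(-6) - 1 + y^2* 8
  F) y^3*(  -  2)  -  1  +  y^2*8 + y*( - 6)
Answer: E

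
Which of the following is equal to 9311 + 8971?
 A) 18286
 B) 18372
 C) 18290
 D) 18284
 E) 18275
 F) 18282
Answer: F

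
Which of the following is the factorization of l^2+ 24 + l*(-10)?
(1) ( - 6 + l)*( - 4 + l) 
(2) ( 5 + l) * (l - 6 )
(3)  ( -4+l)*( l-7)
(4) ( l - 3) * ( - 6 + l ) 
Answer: 1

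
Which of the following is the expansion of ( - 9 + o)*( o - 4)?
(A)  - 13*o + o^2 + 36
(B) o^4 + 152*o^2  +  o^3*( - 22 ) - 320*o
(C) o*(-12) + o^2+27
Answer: A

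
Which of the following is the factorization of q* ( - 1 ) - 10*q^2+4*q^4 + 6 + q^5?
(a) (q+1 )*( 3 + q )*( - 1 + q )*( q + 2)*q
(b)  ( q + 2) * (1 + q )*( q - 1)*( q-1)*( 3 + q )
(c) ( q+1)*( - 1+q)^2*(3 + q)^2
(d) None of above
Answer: b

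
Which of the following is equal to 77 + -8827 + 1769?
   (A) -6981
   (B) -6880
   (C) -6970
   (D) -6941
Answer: A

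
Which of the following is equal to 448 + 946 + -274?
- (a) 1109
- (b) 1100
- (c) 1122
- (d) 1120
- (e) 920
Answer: d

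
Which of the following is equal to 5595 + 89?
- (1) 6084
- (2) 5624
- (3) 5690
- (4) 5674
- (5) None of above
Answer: 5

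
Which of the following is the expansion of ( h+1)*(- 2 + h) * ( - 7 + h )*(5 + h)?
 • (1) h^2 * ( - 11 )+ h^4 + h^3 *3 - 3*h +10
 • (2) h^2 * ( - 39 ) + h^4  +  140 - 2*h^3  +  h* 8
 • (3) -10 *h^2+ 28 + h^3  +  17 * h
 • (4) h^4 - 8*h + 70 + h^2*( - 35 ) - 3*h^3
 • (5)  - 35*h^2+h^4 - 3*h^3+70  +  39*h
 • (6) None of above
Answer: 5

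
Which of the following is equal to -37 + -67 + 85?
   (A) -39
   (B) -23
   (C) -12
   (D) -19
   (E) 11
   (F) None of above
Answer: D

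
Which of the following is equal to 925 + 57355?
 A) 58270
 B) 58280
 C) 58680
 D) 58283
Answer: B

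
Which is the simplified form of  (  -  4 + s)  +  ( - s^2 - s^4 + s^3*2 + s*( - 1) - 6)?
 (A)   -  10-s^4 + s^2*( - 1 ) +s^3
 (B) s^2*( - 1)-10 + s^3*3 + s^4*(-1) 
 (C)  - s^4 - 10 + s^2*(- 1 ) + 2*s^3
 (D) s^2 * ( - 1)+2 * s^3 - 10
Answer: C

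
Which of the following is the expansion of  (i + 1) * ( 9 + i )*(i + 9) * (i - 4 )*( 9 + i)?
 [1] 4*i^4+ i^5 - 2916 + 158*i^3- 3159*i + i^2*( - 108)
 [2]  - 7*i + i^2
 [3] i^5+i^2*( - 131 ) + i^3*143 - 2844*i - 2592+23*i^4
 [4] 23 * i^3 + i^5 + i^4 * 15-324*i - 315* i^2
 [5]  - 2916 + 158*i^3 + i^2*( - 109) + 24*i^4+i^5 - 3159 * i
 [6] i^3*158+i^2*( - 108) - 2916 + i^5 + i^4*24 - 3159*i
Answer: 6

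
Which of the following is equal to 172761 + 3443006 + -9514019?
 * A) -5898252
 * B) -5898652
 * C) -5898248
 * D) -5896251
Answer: A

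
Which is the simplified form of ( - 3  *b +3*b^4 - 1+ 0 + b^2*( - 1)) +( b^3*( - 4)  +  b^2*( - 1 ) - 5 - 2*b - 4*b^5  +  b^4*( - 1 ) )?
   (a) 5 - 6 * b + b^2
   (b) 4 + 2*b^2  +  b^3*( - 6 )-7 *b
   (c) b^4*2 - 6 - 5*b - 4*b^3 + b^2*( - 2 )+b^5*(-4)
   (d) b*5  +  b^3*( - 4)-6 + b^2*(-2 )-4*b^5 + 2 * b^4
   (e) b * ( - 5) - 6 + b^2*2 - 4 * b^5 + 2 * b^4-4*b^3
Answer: c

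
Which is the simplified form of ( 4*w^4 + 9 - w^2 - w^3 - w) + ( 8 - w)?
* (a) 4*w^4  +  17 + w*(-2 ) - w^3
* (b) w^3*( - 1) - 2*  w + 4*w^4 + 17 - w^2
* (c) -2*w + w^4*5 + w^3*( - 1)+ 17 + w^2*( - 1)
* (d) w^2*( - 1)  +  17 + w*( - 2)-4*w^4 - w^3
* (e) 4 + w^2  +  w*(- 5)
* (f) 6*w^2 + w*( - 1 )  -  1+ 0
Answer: b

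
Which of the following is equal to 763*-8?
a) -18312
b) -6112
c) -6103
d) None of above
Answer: d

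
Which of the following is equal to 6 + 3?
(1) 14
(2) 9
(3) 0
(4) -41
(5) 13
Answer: 2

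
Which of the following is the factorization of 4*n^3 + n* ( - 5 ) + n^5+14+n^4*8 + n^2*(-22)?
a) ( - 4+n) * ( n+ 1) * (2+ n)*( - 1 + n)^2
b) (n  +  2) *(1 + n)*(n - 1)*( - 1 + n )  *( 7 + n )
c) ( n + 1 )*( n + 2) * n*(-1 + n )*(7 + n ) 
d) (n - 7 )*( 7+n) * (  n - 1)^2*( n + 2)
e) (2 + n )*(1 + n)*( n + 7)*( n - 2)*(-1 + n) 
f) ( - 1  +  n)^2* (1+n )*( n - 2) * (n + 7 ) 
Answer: b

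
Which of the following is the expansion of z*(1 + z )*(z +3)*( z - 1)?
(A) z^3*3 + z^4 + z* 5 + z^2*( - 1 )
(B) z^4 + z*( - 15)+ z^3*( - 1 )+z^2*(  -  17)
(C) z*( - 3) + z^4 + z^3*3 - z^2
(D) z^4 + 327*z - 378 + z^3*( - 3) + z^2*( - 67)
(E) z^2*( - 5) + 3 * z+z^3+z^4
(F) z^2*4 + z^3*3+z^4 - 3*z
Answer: C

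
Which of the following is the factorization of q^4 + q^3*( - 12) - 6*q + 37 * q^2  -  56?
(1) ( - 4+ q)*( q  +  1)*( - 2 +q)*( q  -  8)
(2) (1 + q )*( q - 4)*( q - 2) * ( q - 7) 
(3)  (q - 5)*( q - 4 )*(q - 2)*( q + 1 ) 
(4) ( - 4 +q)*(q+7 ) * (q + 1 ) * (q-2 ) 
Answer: 2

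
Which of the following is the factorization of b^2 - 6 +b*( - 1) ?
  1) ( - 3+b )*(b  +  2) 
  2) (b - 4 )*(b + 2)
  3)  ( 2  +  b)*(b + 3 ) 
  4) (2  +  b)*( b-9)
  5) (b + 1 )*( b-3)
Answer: 1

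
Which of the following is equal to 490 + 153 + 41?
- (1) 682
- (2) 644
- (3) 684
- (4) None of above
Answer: 3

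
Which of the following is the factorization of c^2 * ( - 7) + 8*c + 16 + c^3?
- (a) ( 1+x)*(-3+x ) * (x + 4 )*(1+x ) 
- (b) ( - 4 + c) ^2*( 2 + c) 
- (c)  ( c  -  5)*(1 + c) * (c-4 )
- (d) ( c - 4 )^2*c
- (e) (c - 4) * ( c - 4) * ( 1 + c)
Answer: e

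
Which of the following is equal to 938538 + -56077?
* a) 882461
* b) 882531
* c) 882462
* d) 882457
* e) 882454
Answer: a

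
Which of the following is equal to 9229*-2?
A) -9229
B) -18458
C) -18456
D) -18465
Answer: B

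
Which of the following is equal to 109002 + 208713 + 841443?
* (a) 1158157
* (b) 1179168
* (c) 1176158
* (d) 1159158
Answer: d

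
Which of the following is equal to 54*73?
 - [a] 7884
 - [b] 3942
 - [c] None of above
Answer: b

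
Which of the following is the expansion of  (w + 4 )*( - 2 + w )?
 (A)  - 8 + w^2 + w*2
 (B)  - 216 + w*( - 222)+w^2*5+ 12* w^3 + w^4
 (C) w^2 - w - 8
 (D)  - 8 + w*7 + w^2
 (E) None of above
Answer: A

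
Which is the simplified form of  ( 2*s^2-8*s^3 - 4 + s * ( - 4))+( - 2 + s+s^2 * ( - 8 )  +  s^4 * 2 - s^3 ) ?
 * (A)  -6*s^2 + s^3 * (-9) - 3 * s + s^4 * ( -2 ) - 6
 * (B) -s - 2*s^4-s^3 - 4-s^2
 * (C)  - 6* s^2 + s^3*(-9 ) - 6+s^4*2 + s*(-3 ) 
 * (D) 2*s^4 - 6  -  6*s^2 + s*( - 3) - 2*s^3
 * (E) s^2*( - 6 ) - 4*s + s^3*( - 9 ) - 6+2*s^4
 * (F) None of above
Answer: C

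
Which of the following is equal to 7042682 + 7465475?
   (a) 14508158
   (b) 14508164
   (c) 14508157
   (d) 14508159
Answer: c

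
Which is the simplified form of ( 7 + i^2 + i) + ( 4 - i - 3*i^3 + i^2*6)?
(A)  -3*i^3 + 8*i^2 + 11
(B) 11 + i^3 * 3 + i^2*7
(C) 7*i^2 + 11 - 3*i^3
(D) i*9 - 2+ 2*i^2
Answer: C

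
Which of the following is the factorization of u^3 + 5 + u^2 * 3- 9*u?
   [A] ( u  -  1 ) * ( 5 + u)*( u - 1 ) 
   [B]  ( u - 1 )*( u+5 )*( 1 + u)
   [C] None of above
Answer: A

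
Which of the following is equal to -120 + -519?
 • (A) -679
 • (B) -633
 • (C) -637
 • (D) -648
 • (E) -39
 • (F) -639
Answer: F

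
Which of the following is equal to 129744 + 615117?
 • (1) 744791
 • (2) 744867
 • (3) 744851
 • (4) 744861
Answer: 4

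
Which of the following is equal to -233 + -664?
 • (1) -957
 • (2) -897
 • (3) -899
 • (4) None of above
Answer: 2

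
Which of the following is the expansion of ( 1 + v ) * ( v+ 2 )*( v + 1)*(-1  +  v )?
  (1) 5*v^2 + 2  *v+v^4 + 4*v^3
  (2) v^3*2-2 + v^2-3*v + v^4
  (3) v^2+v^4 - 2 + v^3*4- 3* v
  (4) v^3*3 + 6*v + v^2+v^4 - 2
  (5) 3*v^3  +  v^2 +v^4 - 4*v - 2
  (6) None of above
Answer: 6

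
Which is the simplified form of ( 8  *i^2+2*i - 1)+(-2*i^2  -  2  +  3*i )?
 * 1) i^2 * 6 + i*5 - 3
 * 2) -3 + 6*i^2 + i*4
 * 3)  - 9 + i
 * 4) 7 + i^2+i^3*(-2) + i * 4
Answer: 1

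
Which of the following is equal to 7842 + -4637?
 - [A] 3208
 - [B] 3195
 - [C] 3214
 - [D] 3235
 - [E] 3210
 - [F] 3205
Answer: F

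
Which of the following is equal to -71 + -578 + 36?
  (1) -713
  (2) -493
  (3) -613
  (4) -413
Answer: 3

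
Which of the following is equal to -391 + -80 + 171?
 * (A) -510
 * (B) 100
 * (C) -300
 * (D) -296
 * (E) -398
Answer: C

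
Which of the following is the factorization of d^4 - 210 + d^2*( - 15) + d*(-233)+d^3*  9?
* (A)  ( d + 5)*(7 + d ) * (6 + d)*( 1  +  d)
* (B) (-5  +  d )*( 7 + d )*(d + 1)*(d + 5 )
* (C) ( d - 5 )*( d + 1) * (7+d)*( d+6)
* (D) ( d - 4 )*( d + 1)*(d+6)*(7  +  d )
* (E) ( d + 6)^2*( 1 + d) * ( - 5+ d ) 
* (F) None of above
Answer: C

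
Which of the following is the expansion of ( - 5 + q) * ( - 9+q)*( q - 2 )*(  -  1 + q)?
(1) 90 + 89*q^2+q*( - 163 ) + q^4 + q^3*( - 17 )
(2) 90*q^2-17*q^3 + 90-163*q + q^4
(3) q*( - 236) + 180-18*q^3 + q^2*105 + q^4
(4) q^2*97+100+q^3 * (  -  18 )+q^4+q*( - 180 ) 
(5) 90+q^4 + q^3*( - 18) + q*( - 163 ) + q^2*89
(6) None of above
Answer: 1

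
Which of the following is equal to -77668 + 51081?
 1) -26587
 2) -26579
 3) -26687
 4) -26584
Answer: 1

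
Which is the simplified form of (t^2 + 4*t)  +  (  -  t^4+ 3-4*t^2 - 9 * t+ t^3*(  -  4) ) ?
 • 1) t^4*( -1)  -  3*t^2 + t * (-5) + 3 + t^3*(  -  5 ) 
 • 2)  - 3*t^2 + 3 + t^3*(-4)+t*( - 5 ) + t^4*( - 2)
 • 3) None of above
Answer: 3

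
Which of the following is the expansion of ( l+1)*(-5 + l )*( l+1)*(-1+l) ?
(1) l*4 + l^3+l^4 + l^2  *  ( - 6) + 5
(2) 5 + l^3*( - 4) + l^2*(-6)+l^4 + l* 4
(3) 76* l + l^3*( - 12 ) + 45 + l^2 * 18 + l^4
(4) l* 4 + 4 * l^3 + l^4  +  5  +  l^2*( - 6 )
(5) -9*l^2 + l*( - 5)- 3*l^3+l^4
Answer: 2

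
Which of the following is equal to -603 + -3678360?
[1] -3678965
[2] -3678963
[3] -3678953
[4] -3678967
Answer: 2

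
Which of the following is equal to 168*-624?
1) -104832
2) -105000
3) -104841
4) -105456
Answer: 1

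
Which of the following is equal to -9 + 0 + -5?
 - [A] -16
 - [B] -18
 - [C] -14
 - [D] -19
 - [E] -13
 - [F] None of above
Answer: C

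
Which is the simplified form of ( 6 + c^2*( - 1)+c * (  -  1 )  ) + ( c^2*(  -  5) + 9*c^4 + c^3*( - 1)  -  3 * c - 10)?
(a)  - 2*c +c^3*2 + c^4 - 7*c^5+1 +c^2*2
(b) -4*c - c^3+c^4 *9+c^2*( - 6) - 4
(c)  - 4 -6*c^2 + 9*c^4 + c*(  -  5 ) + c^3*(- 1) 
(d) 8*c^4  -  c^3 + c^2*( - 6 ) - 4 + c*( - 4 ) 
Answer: b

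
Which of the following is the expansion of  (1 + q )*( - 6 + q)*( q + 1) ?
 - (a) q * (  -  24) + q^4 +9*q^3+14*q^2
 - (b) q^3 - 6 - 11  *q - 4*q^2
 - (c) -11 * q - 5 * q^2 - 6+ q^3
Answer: b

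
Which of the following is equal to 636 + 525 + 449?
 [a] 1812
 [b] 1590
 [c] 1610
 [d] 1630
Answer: c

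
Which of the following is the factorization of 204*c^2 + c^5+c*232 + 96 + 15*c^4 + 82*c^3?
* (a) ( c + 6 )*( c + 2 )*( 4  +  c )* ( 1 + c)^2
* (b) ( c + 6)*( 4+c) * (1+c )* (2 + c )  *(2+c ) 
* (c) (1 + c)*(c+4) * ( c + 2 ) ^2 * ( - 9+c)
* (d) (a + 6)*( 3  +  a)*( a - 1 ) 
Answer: b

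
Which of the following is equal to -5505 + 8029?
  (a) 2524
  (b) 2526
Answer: a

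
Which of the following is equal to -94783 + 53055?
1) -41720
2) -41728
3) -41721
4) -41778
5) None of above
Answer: 2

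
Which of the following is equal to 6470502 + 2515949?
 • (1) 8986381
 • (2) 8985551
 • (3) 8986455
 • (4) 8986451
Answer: 4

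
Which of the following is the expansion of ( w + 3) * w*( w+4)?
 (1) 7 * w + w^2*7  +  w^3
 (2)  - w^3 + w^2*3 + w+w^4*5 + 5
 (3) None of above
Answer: 3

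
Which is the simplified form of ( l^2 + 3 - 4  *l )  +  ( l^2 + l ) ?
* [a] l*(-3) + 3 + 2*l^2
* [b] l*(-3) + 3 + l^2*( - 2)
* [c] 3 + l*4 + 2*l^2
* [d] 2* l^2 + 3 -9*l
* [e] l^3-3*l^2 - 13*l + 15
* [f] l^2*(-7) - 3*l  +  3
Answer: a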